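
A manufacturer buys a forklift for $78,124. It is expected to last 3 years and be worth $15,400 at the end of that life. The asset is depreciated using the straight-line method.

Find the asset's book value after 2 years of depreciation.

Depreciable base = $78,124 − $15,400 = $62,724.
Annual expense = $62,724 / 3 = $20,908.
End of year 1: book value $57,216.
End of year 2: book value $36,308.

$36,308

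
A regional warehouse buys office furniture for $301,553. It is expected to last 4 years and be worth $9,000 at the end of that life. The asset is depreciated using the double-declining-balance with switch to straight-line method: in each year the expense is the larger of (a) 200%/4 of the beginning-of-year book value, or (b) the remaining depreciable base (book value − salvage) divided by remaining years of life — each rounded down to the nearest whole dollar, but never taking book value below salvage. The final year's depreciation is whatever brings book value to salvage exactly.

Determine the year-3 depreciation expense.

Depreciable base = $301,553 − $9,000 = $292,553.
Year 1: DB = ⌊$301,553 × 200%/4⌋ = $150,776; SL = ⌊$292,553/4⌋ = $73,138 → take DB $150,776. Book value $150,777.
Year 2: DB = ⌊$150,777 × 200%/4⌋ = $75,388; SL = ⌊$141,777/3⌋ = $47,259 → take DB $75,388. Book value $75,389.
Year 3: DB = ⌊$75,389 × 200%/4⌋ = $37,694; SL = ⌊$66,389/2⌋ = $33,194 → take DB $37,694. Book value $37,695.

$37,694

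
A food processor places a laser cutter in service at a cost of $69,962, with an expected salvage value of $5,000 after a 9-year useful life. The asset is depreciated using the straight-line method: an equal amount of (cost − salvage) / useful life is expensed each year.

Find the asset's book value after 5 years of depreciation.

Depreciable base = $69,962 − $5,000 = $64,962.
Annual expense = $64,962 / 9 = $7,218.
End of year 1: book value $62,744.
End of year 2: book value $55,526.
End of year 3: book value $48,308.
End of year 4: book value $41,090.
End of year 5: book value $33,872.

$33,872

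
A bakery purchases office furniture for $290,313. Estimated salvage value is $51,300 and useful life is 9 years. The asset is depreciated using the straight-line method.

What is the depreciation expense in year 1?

$26,557

Depreciable base = $290,313 − $51,300 = $239,013.
Annual expense = $239,013 / 9 = $26,557.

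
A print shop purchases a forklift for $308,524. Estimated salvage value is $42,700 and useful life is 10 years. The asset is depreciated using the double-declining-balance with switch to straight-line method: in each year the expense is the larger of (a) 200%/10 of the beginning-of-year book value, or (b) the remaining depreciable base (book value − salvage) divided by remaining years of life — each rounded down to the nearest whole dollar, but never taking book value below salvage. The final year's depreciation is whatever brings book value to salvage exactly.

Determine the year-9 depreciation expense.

$9,064

Depreciable base = $308,524 − $42,700 = $265,824.
Year 1: DB = ⌊$308,524 × 200%/10⌋ = $61,704; SL = ⌊$265,824/10⌋ = $26,582 → take DB $61,704. Book value $246,820.
Year 2: DB = ⌊$246,820 × 200%/10⌋ = $49,364; SL = ⌊$204,120/9⌋ = $22,680 → take DB $49,364. Book value $197,456.
Year 3: DB = ⌊$197,456 × 200%/10⌋ = $39,491; SL = ⌊$154,756/8⌋ = $19,344 → take DB $39,491. Book value $157,965.
Year 4: DB = ⌊$157,965 × 200%/10⌋ = $31,593; SL = ⌊$115,265/7⌋ = $16,466 → take DB $31,593. Book value $126,372.
Year 5: DB = ⌊$126,372 × 200%/10⌋ = $25,274; SL = ⌊$83,672/6⌋ = $13,945 → take DB $25,274. Book value $101,098.
Year 6: DB = ⌊$101,098 × 200%/10⌋ = $20,219; SL = ⌊$58,398/5⌋ = $11,679 → take DB $20,219. Book value $80,879.
Year 7: DB = ⌊$80,879 × 200%/10⌋ = $16,175; SL = ⌊$38,179/4⌋ = $9,544 → take DB $16,175. Book value $64,704.
Year 8: DB = ⌊$64,704 × 200%/10⌋ = $12,940; SL = ⌊$22,004/3⌋ = $7,334 → take DB $12,940. Book value $51,764.
Year 9: DB = ⌊$51,764 × 200%/10⌋ = $10,352; SL = ⌊$9,064/2⌋ = $4,532 → take DB $10,352, capped at $9,064. Book value $42,700.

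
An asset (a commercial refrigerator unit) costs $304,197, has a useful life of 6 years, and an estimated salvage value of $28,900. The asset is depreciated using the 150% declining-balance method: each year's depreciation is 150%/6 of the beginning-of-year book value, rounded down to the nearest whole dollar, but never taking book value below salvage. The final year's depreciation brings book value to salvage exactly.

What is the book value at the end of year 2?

$171,111

Depreciable base = $304,197 − $28,900 = $275,297.
Year 1: ⌊$304,197 × 150%/6⌋ = $76,049. Book value $228,148.
Year 2: ⌊$228,148 × 150%/6⌋ = $57,037. Book value $171,111.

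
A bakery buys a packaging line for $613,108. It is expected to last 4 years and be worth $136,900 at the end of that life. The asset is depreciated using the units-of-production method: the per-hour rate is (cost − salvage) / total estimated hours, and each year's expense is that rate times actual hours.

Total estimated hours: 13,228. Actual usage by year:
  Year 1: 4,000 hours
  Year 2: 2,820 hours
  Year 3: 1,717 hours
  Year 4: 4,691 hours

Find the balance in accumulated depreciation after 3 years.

Depreciable base = $613,108 − $136,900 = $476,208.
Rate = $476,208 / 13,228 hours = $36 per hour.
Year 1: 4,000 × $36 = $144,000. Book value $469,108.
Year 2: 2,820 × $36 = $101,520. Book value $367,588.
Year 3: 1,717 × $36 = $61,812. Book value $305,776.
Accumulated through year 3 = $613,108 − $305,776 = $307,332.

$307,332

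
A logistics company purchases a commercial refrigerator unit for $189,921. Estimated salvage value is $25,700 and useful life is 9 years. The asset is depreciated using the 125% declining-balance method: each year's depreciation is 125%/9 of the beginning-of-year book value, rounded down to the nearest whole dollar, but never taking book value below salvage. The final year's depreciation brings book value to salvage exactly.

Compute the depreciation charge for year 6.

$12,489

Depreciable base = $189,921 − $25,700 = $164,221.
Year 1: ⌊$189,921 × 125%/9⌋ = $26,377. Book value $163,544.
Year 2: ⌊$163,544 × 125%/9⌋ = $22,714. Book value $140,830.
Year 3: ⌊$140,830 × 125%/9⌋ = $19,559. Book value $121,271.
Year 4: ⌊$121,271 × 125%/9⌋ = $16,843. Book value $104,428.
Year 5: ⌊$104,428 × 125%/9⌋ = $14,503. Book value $89,925.
Year 6: ⌊$89,925 × 125%/9⌋ = $12,489. Book value $77,436.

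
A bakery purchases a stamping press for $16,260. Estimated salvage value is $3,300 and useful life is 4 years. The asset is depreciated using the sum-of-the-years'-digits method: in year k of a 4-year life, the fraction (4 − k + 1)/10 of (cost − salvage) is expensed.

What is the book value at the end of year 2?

Depreciable base = $16,260 − $3,300 = $12,960.
Sum of the years' digits = 4+3+2+1 = 10.
Year 1: $12,960 × 4/10 = $5,184. Book value $11,076.
Year 2: $12,960 × 3/10 = $3,888. Book value $7,188.

$7,188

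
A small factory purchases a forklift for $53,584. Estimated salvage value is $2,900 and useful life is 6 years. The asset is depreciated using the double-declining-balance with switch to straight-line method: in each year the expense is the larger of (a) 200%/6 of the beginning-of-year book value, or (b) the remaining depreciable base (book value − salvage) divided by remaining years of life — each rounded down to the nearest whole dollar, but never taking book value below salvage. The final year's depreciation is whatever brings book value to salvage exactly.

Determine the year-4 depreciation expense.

Depreciable base = $53,584 − $2,900 = $50,684.
Year 1: DB = ⌊$53,584 × 200%/6⌋ = $17,861; SL = ⌊$50,684/6⌋ = $8,447 → take DB $17,861. Book value $35,723.
Year 2: DB = ⌊$35,723 × 200%/6⌋ = $11,907; SL = ⌊$32,823/5⌋ = $6,564 → take DB $11,907. Book value $23,816.
Year 3: DB = ⌊$23,816 × 200%/6⌋ = $7,938; SL = ⌊$20,916/4⌋ = $5,229 → take DB $7,938. Book value $15,878.
Year 4: DB = ⌊$15,878 × 200%/6⌋ = $5,292; SL = ⌊$12,978/3⌋ = $4,326 → take DB $5,292. Book value $10,586.

$5,292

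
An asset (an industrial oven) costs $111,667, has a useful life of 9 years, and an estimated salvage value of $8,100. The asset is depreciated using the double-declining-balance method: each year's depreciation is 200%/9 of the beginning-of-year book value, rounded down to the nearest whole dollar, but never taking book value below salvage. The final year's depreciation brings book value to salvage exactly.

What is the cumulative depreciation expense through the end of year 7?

Depreciable base = $111,667 − $8,100 = $103,567.
Year 1: ⌊$111,667 × 200%/9⌋ = $24,814. Book value $86,853.
Year 2: ⌊$86,853 × 200%/9⌋ = $19,300. Book value $67,553.
Year 3: ⌊$67,553 × 200%/9⌋ = $15,011. Book value $52,542.
Year 4: ⌊$52,542 × 200%/9⌋ = $11,676. Book value $40,866.
Year 5: ⌊$40,866 × 200%/9⌋ = $9,081. Book value $31,785.
Year 6: ⌊$31,785 × 200%/9⌋ = $7,063. Book value $24,722.
Year 7: ⌊$24,722 × 200%/9⌋ = $5,493. Book value $19,229.
Accumulated through year 7 = $111,667 − $19,229 = $92,438.

$92,438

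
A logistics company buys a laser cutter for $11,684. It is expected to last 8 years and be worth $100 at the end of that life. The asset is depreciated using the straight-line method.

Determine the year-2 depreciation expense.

Depreciable base = $11,684 − $100 = $11,584.
Annual expense = $11,584 / 8 = $1,448.

$1,448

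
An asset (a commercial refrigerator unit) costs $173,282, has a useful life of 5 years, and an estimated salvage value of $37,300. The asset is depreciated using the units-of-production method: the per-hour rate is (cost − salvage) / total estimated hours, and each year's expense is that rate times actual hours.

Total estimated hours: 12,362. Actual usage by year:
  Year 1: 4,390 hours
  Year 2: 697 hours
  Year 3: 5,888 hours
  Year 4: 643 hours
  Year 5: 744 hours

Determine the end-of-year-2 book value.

$117,325

Depreciable base = $173,282 − $37,300 = $135,982.
Rate = $135,982 / 12,362 hours = $11 per hour.
Year 1: 4,390 × $11 = $48,290. Book value $124,992.
Year 2: 697 × $11 = $7,667. Book value $117,325.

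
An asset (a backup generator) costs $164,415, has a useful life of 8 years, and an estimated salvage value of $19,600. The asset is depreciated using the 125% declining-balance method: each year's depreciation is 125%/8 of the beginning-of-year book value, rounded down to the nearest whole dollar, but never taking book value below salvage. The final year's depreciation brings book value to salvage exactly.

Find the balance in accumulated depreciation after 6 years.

Depreciable base = $164,415 − $19,600 = $144,815.
Year 1: ⌊$164,415 × 125%/8⌋ = $25,689. Book value $138,726.
Year 2: ⌊$138,726 × 125%/8⌋ = $21,675. Book value $117,051.
Year 3: ⌊$117,051 × 125%/8⌋ = $18,289. Book value $98,762.
Year 4: ⌊$98,762 × 125%/8⌋ = $15,431. Book value $83,331.
Year 5: ⌊$83,331 × 125%/8⌋ = $13,020. Book value $70,311.
Year 6: ⌊$70,311 × 125%/8⌋ = $10,986. Book value $59,325.
Accumulated through year 6 = $164,415 − $59,325 = $105,090.

$105,090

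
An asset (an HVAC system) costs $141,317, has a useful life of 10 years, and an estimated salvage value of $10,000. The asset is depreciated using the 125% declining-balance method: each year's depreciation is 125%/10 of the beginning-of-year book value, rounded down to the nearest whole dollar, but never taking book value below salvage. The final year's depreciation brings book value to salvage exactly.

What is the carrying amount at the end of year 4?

Depreciable base = $141,317 − $10,000 = $131,317.
Year 1: ⌊$141,317 × 125%/10⌋ = $17,664. Book value $123,653.
Year 2: ⌊$123,653 × 125%/10⌋ = $15,456. Book value $108,197.
Year 3: ⌊$108,197 × 125%/10⌋ = $13,524. Book value $94,673.
Year 4: ⌊$94,673 × 125%/10⌋ = $11,834. Book value $82,839.

$82,839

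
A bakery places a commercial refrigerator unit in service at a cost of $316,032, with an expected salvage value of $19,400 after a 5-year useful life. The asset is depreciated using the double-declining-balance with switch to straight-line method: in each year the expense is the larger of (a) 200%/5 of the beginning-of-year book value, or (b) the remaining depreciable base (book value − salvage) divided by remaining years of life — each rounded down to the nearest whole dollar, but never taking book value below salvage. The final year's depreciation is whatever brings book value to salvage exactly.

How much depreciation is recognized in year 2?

Depreciable base = $316,032 − $19,400 = $296,632.
Year 1: DB = ⌊$316,032 × 200%/5⌋ = $126,412; SL = ⌊$296,632/5⌋ = $59,326 → take DB $126,412. Book value $189,620.
Year 2: DB = ⌊$189,620 × 200%/5⌋ = $75,848; SL = ⌊$170,220/4⌋ = $42,555 → take DB $75,848. Book value $113,772.

$75,848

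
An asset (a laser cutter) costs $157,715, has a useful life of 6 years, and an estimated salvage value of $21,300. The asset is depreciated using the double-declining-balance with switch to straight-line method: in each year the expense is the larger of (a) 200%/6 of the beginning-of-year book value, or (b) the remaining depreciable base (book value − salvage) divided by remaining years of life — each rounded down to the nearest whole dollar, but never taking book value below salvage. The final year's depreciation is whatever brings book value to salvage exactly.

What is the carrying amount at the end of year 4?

Depreciable base = $157,715 − $21,300 = $136,415.
Year 1: DB = ⌊$157,715 × 200%/6⌋ = $52,571; SL = ⌊$136,415/6⌋ = $22,735 → take DB $52,571. Book value $105,144.
Year 2: DB = ⌊$105,144 × 200%/6⌋ = $35,048; SL = ⌊$83,844/5⌋ = $16,768 → take DB $35,048. Book value $70,096.
Year 3: DB = ⌊$70,096 × 200%/6⌋ = $23,365; SL = ⌊$48,796/4⌋ = $12,199 → take DB $23,365. Book value $46,731.
Year 4: DB = ⌊$46,731 × 200%/6⌋ = $15,577; SL = ⌊$25,431/3⌋ = $8,477 → take DB $15,577. Book value $31,154.

$31,154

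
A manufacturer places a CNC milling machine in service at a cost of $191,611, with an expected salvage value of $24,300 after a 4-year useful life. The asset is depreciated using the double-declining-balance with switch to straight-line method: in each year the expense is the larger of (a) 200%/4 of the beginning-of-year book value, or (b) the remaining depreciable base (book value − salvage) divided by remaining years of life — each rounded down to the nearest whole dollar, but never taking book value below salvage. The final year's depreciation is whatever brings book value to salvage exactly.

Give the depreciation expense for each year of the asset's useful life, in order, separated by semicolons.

$95,805; $47,903; $23,603; $0

Depreciable base = $191,611 − $24,300 = $167,311.
Year 1: DB = ⌊$191,611 × 200%/4⌋ = $95,805; SL = ⌊$167,311/4⌋ = $41,827 → take DB $95,805. Book value $95,806.
Year 2: DB = ⌊$95,806 × 200%/4⌋ = $47,903; SL = ⌊$71,506/3⌋ = $23,835 → take DB $47,903. Book value $47,903.
Year 3: DB = ⌊$47,903 × 200%/4⌋ = $23,951; SL = ⌊$23,603/2⌋ = $11,801 → take DB $23,951, capped at $23,603. Book value $24,300.
Year 4 (final): $24,300 − $24,300 = $0. Book value $24,300.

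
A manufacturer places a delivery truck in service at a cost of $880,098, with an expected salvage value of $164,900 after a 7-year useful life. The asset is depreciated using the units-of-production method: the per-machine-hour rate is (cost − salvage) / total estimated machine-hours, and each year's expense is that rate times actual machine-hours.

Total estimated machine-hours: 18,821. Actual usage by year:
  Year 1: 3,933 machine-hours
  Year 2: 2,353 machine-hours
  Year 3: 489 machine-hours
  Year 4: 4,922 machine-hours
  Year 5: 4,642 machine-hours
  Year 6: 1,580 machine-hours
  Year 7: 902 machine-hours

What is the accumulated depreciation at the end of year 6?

Depreciable base = $880,098 − $164,900 = $715,198.
Rate = $715,198 / 18,821 machine-hours = $38 per machine-hour.
Year 1: 3,933 × $38 = $149,454. Book value $730,644.
Year 2: 2,353 × $38 = $89,414. Book value $641,230.
Year 3: 489 × $38 = $18,582. Book value $622,648.
Year 4: 4,922 × $38 = $187,036. Book value $435,612.
Year 5: 4,642 × $38 = $176,396. Book value $259,216.
Year 6: 1,580 × $38 = $60,040. Book value $199,176.
Accumulated through year 6 = $880,098 − $199,176 = $680,922.

$680,922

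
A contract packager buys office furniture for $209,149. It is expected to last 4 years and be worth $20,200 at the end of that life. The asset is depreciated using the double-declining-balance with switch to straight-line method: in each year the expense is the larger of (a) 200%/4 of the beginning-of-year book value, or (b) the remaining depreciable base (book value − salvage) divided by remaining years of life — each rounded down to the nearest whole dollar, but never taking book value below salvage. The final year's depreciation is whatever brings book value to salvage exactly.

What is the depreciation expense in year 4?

$5,944

Depreciable base = $209,149 − $20,200 = $188,949.
Year 1: DB = ⌊$209,149 × 200%/4⌋ = $104,574; SL = ⌊$188,949/4⌋ = $47,237 → take DB $104,574. Book value $104,575.
Year 2: DB = ⌊$104,575 × 200%/4⌋ = $52,287; SL = ⌊$84,375/3⌋ = $28,125 → take DB $52,287. Book value $52,288.
Year 3: DB = ⌊$52,288 × 200%/4⌋ = $26,144; SL = ⌊$32,088/2⌋ = $16,044 → take DB $26,144. Book value $26,144.
Year 4 (final): $26,144 − $20,200 = $5,944. Book value $20,200.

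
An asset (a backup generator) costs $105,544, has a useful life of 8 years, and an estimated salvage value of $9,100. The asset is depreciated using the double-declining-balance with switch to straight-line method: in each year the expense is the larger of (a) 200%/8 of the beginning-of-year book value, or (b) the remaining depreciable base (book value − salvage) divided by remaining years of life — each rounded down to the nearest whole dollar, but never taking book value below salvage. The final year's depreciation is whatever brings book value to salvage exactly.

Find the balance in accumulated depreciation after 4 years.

Depreciable base = $105,544 − $9,100 = $96,444.
Year 1: DB = ⌊$105,544 × 200%/8⌋ = $26,386; SL = ⌊$96,444/8⌋ = $12,055 → take DB $26,386. Book value $79,158.
Year 2: DB = ⌊$79,158 × 200%/8⌋ = $19,789; SL = ⌊$70,058/7⌋ = $10,008 → take DB $19,789. Book value $59,369.
Year 3: DB = ⌊$59,369 × 200%/8⌋ = $14,842; SL = ⌊$50,269/6⌋ = $8,378 → take DB $14,842. Book value $44,527.
Year 4: DB = ⌊$44,527 × 200%/8⌋ = $11,131; SL = ⌊$35,427/5⌋ = $7,085 → take DB $11,131. Book value $33,396.
Accumulated through year 4 = $105,544 − $33,396 = $72,148.

$72,148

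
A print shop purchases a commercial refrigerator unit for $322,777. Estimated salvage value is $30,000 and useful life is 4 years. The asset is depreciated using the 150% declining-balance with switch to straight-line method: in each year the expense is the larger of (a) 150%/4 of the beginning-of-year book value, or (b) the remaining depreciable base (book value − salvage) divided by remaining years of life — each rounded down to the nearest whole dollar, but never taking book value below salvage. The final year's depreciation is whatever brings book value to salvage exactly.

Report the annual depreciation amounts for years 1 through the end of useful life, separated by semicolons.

Depreciable base = $322,777 − $30,000 = $292,777.
Year 1: DB = ⌊$322,777 × 150%/4⌋ = $121,041; SL = ⌊$292,777/4⌋ = $73,194 → take DB $121,041. Book value $201,736.
Year 2: DB = ⌊$201,736 × 150%/4⌋ = $75,651; SL = ⌊$171,736/3⌋ = $57,245 → take DB $75,651. Book value $126,085.
Year 3: DB = ⌊$126,085 × 150%/4⌋ = $47,281; SL = ⌊$96,085/2⌋ = $48,042 → take SL $48,042. Book value $78,043.
Year 4 (final): $78,043 − $30,000 = $48,043. Book value $30,000.

$121,041; $75,651; $48,042; $48,043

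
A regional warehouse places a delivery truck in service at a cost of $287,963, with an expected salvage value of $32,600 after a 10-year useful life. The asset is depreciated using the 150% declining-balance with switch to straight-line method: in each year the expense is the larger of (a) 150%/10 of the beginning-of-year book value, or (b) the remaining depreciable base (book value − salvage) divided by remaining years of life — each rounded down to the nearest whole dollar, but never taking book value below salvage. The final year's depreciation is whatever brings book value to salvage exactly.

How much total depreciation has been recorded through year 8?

Depreciable base = $287,963 − $32,600 = $255,363.
Year 1: DB = ⌊$287,963 × 150%/10⌋ = $43,194; SL = ⌊$255,363/10⌋ = $25,536 → take DB $43,194. Book value $244,769.
Year 2: DB = ⌊$244,769 × 150%/10⌋ = $36,715; SL = ⌊$212,169/9⌋ = $23,574 → take DB $36,715. Book value $208,054.
Year 3: DB = ⌊$208,054 × 150%/10⌋ = $31,208; SL = ⌊$175,454/8⌋ = $21,931 → take DB $31,208. Book value $176,846.
Year 4: DB = ⌊$176,846 × 150%/10⌋ = $26,526; SL = ⌊$144,246/7⌋ = $20,606 → take DB $26,526. Book value $150,320.
Year 5: DB = ⌊$150,320 × 150%/10⌋ = $22,548; SL = ⌊$117,720/6⌋ = $19,620 → take DB $22,548. Book value $127,772.
Year 6: DB = ⌊$127,772 × 150%/10⌋ = $19,165; SL = ⌊$95,172/5⌋ = $19,034 → take DB $19,165. Book value $108,607.
Year 7: DB = ⌊$108,607 × 150%/10⌋ = $16,291; SL = ⌊$76,007/4⌋ = $19,001 → take SL $19,001. Book value $89,606.
Year 8: DB = ⌊$89,606 × 150%/10⌋ = $13,440; SL = ⌊$57,006/3⌋ = $19,002 → take SL $19,002. Book value $70,604.
Accumulated through year 8 = $287,963 − $70,604 = $217,359.

$217,359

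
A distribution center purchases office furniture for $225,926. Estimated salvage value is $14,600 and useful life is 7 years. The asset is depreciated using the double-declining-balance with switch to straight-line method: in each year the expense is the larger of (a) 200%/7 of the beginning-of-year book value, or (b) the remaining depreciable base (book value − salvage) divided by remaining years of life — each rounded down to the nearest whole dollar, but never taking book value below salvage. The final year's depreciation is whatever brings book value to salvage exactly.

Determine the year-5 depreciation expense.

$16,803

Depreciable base = $225,926 − $14,600 = $211,326.
Year 1: DB = ⌊$225,926 × 200%/7⌋ = $64,550; SL = ⌊$211,326/7⌋ = $30,189 → take DB $64,550. Book value $161,376.
Year 2: DB = ⌊$161,376 × 200%/7⌋ = $46,107; SL = ⌊$146,776/6⌋ = $24,462 → take DB $46,107. Book value $115,269.
Year 3: DB = ⌊$115,269 × 200%/7⌋ = $32,934; SL = ⌊$100,669/5⌋ = $20,133 → take DB $32,934. Book value $82,335.
Year 4: DB = ⌊$82,335 × 200%/7⌋ = $23,524; SL = ⌊$67,735/4⌋ = $16,933 → take DB $23,524. Book value $58,811.
Year 5: DB = ⌊$58,811 × 200%/7⌋ = $16,803; SL = ⌊$44,211/3⌋ = $14,737 → take DB $16,803. Book value $42,008.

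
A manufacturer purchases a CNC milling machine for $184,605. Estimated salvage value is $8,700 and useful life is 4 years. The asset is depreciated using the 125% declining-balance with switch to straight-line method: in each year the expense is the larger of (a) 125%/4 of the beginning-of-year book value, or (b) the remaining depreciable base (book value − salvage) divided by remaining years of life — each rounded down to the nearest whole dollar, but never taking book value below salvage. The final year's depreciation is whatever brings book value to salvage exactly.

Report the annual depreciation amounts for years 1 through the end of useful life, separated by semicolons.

$57,689; $39,661; $39,277; $39,278

Depreciable base = $184,605 − $8,700 = $175,905.
Year 1: DB = ⌊$184,605 × 125%/4⌋ = $57,689; SL = ⌊$175,905/4⌋ = $43,976 → take DB $57,689. Book value $126,916.
Year 2: DB = ⌊$126,916 × 125%/4⌋ = $39,661; SL = ⌊$118,216/3⌋ = $39,405 → take DB $39,661. Book value $87,255.
Year 3: DB = ⌊$87,255 × 125%/4⌋ = $27,267; SL = ⌊$78,555/2⌋ = $39,277 → take SL $39,277. Book value $47,978.
Year 4 (final): $47,978 − $8,700 = $39,278. Book value $8,700.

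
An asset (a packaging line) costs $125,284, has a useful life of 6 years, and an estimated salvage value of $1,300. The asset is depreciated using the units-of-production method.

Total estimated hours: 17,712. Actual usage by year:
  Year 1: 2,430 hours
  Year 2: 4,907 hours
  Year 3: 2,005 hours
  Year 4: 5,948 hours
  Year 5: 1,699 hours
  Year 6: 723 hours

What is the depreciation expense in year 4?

$41,636

Depreciable base = $125,284 − $1,300 = $123,984.
Rate = $123,984 / 17,712 hours = $7 per hour.
Year 1: 2,430 × $7 = $17,010. Book value $108,274.
Year 2: 4,907 × $7 = $34,349. Book value $73,925.
Year 3: 2,005 × $7 = $14,035. Book value $59,890.
Year 4: 5,948 × $7 = $41,636. Book value $18,254.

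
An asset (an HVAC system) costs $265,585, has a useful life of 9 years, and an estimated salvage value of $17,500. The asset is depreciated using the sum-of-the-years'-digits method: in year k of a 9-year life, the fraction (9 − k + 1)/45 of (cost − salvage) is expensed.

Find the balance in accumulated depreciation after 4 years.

Depreciable base = $265,585 − $17,500 = $248,085.
Sum of the years' digits = 9+8+7+6+5+4+3+2+1 = 45.
Year 1: $248,085 × 9/45 = $49,617. Book value $215,968.
Year 2: $248,085 × 8/45 = $44,104. Book value $171,864.
Year 3: $248,085 × 7/45 = $38,591. Book value $133,273.
Year 4: $248,085 × 6/45 = $33,078. Book value $100,195.
Accumulated through year 4 = $265,585 − $100,195 = $165,390.

$165,390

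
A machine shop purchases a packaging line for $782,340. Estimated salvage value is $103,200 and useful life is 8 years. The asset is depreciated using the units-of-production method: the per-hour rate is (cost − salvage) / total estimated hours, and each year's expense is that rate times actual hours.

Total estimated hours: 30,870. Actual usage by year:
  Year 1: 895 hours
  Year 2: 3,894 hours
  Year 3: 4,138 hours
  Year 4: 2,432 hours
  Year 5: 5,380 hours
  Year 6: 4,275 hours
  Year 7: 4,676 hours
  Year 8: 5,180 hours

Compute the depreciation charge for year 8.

Depreciable base = $782,340 − $103,200 = $679,140.
Rate = $679,140 / 30,870 hours = $22 per hour.
Year 1: 895 × $22 = $19,690. Book value $762,650.
Year 2: 3,894 × $22 = $85,668. Book value $676,982.
Year 3: 4,138 × $22 = $91,036. Book value $585,946.
Year 4: 2,432 × $22 = $53,504. Book value $532,442.
Year 5: 5,380 × $22 = $118,360. Book value $414,082.
Year 6: 4,275 × $22 = $94,050. Book value $320,032.
Year 7: 4,676 × $22 = $102,872. Book value $217,160.
Year 8: 5,180 × $22 = $113,960. Book value $103,200.

$113,960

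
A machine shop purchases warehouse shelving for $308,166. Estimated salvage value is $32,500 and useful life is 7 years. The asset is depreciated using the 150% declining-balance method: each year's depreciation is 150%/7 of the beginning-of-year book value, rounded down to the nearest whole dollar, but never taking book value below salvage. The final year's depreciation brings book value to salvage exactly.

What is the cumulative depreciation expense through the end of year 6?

Depreciable base = $308,166 − $32,500 = $275,666.
Year 1: ⌊$308,166 × 150%/7⌋ = $66,035. Book value $242,131.
Year 2: ⌊$242,131 × 150%/7⌋ = $51,885. Book value $190,246.
Year 3: ⌊$190,246 × 150%/7⌋ = $40,767. Book value $149,479.
Year 4: ⌊$149,479 × 150%/7⌋ = $32,031. Book value $117,448.
Year 5: ⌊$117,448 × 150%/7⌋ = $25,167. Book value $92,281.
Year 6: ⌊$92,281 × 150%/7⌋ = $19,774. Book value $72,507.
Accumulated through year 6 = $308,166 − $72,507 = $235,659.

$235,659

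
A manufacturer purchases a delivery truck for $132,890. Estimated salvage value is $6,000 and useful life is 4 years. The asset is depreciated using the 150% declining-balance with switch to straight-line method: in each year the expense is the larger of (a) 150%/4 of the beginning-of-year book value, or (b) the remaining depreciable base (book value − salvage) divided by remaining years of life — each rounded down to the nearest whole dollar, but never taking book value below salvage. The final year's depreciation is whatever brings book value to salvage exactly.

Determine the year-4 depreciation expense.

$22,956

Depreciable base = $132,890 − $6,000 = $126,890.
Year 1: DB = ⌊$132,890 × 150%/4⌋ = $49,833; SL = ⌊$126,890/4⌋ = $31,722 → take DB $49,833. Book value $83,057.
Year 2: DB = ⌊$83,057 × 150%/4⌋ = $31,146; SL = ⌊$77,057/3⌋ = $25,685 → take DB $31,146. Book value $51,911.
Year 3: DB = ⌊$51,911 × 150%/4⌋ = $19,466; SL = ⌊$45,911/2⌋ = $22,955 → take SL $22,955. Book value $28,956.
Year 4 (final): $28,956 − $6,000 = $22,956. Book value $6,000.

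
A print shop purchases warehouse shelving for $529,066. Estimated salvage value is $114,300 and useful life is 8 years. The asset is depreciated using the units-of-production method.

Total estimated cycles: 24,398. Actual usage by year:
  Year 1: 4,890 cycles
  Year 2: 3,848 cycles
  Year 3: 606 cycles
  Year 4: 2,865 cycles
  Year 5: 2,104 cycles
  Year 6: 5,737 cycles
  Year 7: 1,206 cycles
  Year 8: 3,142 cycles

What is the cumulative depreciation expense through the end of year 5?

Depreciable base = $529,066 − $114,300 = $414,766.
Rate = $414,766 / 24,398 cycles = $17 per cycle.
Year 1: 4,890 × $17 = $83,130. Book value $445,936.
Year 2: 3,848 × $17 = $65,416. Book value $380,520.
Year 3: 606 × $17 = $10,302. Book value $370,218.
Year 4: 2,865 × $17 = $48,705. Book value $321,513.
Year 5: 2,104 × $17 = $35,768. Book value $285,745.
Accumulated through year 5 = $529,066 − $285,745 = $243,321.

$243,321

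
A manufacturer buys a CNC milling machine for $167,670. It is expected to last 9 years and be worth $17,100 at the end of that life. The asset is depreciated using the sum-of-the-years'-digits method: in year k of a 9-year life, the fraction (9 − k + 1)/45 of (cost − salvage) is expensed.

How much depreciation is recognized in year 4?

Depreciable base = $167,670 − $17,100 = $150,570.
Sum of the years' digits = 9+8+7+6+5+4+3+2+1 = 45.
Year 1: $150,570 × 9/45 = $30,114. Book value $137,556.
Year 2: $150,570 × 8/45 = $26,768. Book value $110,788.
Year 3: $150,570 × 7/45 = $23,422. Book value $87,366.
Year 4: $150,570 × 6/45 = $20,076. Book value $67,290.

$20,076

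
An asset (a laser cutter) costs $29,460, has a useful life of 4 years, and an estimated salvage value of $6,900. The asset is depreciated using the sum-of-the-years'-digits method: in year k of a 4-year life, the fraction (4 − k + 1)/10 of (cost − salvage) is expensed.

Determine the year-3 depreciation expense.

Depreciable base = $29,460 − $6,900 = $22,560.
Sum of the years' digits = 4+3+2+1 = 10.
Year 1: $22,560 × 4/10 = $9,024. Book value $20,436.
Year 2: $22,560 × 3/10 = $6,768. Book value $13,668.
Year 3: $22,560 × 2/10 = $4,512. Book value $9,156.

$4,512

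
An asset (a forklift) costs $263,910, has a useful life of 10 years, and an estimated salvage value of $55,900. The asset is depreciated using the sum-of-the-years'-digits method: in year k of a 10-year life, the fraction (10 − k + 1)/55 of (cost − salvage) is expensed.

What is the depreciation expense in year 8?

$11,346

Depreciable base = $263,910 − $55,900 = $208,010.
Sum of the years' digits = 10+9+8+7+6+5+4+3+2+1 = 55.
Year 1: $208,010 × 10/55 = $37,820. Book value $226,090.
Year 2: $208,010 × 9/55 = $34,038. Book value $192,052.
Year 3: $208,010 × 8/55 = $30,256. Book value $161,796.
Year 4: $208,010 × 7/55 = $26,474. Book value $135,322.
Year 5: $208,010 × 6/55 = $22,692. Book value $112,630.
Year 6: $208,010 × 5/55 = $18,910. Book value $93,720.
Year 7: $208,010 × 4/55 = $15,128. Book value $78,592.
Year 8: $208,010 × 3/55 = $11,346. Book value $67,246.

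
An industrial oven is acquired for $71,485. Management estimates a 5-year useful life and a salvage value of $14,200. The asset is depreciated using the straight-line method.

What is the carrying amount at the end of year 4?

$25,657

Depreciable base = $71,485 − $14,200 = $57,285.
Annual expense = $57,285 / 5 = $11,457.
End of year 1: book value $60,028.
End of year 2: book value $48,571.
End of year 3: book value $37,114.
End of year 4: book value $25,657.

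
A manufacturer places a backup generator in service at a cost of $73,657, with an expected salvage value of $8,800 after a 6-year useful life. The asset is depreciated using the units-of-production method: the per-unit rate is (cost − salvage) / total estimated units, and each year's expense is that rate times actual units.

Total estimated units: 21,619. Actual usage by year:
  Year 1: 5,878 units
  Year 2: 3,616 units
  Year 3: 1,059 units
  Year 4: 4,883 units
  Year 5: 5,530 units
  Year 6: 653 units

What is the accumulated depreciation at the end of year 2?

$28,482

Depreciable base = $73,657 − $8,800 = $64,857.
Rate = $64,857 / 21,619 units = $3 per unit.
Year 1: 5,878 × $3 = $17,634. Book value $56,023.
Year 2: 3,616 × $3 = $10,848. Book value $45,175.
Accumulated through year 2 = $73,657 − $45,175 = $28,482.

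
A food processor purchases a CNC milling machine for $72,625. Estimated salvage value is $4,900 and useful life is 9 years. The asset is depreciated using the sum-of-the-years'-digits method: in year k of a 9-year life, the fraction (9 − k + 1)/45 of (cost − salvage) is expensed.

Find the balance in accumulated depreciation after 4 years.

$45,150

Depreciable base = $72,625 − $4,900 = $67,725.
Sum of the years' digits = 9+8+7+6+5+4+3+2+1 = 45.
Year 1: $67,725 × 9/45 = $13,545. Book value $59,080.
Year 2: $67,725 × 8/45 = $12,040. Book value $47,040.
Year 3: $67,725 × 7/45 = $10,535. Book value $36,505.
Year 4: $67,725 × 6/45 = $9,030. Book value $27,475.
Accumulated through year 4 = $72,625 − $27,475 = $45,150.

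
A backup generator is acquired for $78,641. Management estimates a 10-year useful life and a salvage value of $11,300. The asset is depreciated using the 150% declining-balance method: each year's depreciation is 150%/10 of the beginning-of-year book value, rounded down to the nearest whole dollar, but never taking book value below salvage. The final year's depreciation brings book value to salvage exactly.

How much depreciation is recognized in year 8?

$3,781

Depreciable base = $78,641 − $11,300 = $67,341.
Year 1: ⌊$78,641 × 150%/10⌋ = $11,796. Book value $66,845.
Year 2: ⌊$66,845 × 150%/10⌋ = $10,026. Book value $56,819.
Year 3: ⌊$56,819 × 150%/10⌋ = $8,522. Book value $48,297.
Year 4: ⌊$48,297 × 150%/10⌋ = $7,244. Book value $41,053.
Year 5: ⌊$41,053 × 150%/10⌋ = $6,157. Book value $34,896.
Year 6: ⌊$34,896 × 150%/10⌋ = $5,234. Book value $29,662.
Year 7: ⌊$29,662 × 150%/10⌋ = $4,449. Book value $25,213.
Year 8: ⌊$25,213 × 150%/10⌋ = $3,781. Book value $21,432.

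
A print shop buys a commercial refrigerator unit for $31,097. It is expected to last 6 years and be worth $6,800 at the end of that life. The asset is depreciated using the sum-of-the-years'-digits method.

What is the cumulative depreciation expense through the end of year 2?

Depreciable base = $31,097 − $6,800 = $24,297.
Sum of the years' digits = 6+5+4+3+2+1 = 21.
Year 1: $24,297 × 6/21 = $6,942. Book value $24,155.
Year 2: $24,297 × 5/21 = $5,785. Book value $18,370.
Accumulated through year 2 = $31,097 − $18,370 = $12,727.

$12,727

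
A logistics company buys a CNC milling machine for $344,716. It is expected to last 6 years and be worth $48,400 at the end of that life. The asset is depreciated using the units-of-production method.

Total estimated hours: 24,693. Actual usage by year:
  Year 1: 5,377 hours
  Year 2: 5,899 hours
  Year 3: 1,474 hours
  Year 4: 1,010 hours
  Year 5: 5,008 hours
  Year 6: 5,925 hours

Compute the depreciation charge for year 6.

Depreciable base = $344,716 − $48,400 = $296,316.
Rate = $296,316 / 24,693 hours = $12 per hour.
Year 1: 5,377 × $12 = $64,524. Book value $280,192.
Year 2: 5,899 × $12 = $70,788. Book value $209,404.
Year 3: 1,474 × $12 = $17,688. Book value $191,716.
Year 4: 1,010 × $12 = $12,120. Book value $179,596.
Year 5: 5,008 × $12 = $60,096. Book value $119,500.
Year 6: 5,925 × $12 = $71,100. Book value $48,400.

$71,100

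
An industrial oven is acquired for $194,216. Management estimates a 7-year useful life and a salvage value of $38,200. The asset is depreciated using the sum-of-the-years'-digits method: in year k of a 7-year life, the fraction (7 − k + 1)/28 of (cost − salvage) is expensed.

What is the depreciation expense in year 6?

Depreciable base = $194,216 − $38,200 = $156,016.
Sum of the years' digits = 7+6+5+4+3+2+1 = 28.
Year 1: $156,016 × 7/28 = $39,004. Book value $155,212.
Year 2: $156,016 × 6/28 = $33,432. Book value $121,780.
Year 3: $156,016 × 5/28 = $27,860. Book value $93,920.
Year 4: $156,016 × 4/28 = $22,288. Book value $71,632.
Year 5: $156,016 × 3/28 = $16,716. Book value $54,916.
Year 6: $156,016 × 2/28 = $11,144. Book value $43,772.

$11,144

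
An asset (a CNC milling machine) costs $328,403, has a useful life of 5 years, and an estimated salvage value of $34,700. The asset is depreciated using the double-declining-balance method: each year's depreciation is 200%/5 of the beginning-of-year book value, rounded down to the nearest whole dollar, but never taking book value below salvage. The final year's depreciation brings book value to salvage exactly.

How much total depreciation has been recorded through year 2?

$210,177

Depreciable base = $328,403 − $34,700 = $293,703.
Year 1: ⌊$328,403 × 200%/5⌋ = $131,361. Book value $197,042.
Year 2: ⌊$197,042 × 200%/5⌋ = $78,816. Book value $118,226.
Accumulated through year 2 = $328,403 − $118,226 = $210,177.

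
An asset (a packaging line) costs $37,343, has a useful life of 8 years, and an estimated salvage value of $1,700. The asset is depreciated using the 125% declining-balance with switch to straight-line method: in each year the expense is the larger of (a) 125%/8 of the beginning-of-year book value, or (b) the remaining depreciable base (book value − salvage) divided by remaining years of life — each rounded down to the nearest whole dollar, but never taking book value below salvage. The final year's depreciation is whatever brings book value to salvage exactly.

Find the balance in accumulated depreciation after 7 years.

Depreciable base = $37,343 − $1,700 = $35,643.
Year 1: DB = ⌊$37,343 × 125%/8⌋ = $5,834; SL = ⌊$35,643/8⌋ = $4,455 → take DB $5,834. Book value $31,509.
Year 2: DB = ⌊$31,509 × 125%/8⌋ = $4,923; SL = ⌊$29,809/7⌋ = $4,258 → take DB $4,923. Book value $26,586.
Year 3: DB = ⌊$26,586 × 125%/8⌋ = $4,154; SL = ⌊$24,886/6⌋ = $4,147 → take DB $4,154. Book value $22,432.
Year 4: DB = ⌊$22,432 × 125%/8⌋ = $3,505; SL = ⌊$20,732/5⌋ = $4,146 → take SL $4,146. Book value $18,286.
Year 5: DB = ⌊$18,286 × 125%/8⌋ = $2,857; SL = ⌊$16,586/4⌋ = $4,146 → take SL $4,146. Book value $14,140.
Year 6: DB = ⌊$14,140 × 125%/8⌋ = $2,209; SL = ⌊$12,440/3⌋ = $4,146 → take SL $4,146. Book value $9,994.
Year 7: DB = ⌊$9,994 × 125%/8⌋ = $1,561; SL = ⌊$8,294/2⌋ = $4,147 → take SL $4,147. Book value $5,847.
Accumulated through year 7 = $37,343 − $5,847 = $31,496.

$31,496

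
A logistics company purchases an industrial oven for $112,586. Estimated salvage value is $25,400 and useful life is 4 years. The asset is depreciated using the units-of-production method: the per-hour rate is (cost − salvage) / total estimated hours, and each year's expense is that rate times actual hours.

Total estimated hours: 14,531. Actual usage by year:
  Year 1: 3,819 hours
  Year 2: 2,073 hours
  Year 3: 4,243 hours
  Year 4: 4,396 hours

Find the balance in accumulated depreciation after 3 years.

$60,810

Depreciable base = $112,586 − $25,400 = $87,186.
Rate = $87,186 / 14,531 hours = $6 per hour.
Year 1: 3,819 × $6 = $22,914. Book value $89,672.
Year 2: 2,073 × $6 = $12,438. Book value $77,234.
Year 3: 4,243 × $6 = $25,458. Book value $51,776.
Accumulated through year 3 = $112,586 − $51,776 = $60,810.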